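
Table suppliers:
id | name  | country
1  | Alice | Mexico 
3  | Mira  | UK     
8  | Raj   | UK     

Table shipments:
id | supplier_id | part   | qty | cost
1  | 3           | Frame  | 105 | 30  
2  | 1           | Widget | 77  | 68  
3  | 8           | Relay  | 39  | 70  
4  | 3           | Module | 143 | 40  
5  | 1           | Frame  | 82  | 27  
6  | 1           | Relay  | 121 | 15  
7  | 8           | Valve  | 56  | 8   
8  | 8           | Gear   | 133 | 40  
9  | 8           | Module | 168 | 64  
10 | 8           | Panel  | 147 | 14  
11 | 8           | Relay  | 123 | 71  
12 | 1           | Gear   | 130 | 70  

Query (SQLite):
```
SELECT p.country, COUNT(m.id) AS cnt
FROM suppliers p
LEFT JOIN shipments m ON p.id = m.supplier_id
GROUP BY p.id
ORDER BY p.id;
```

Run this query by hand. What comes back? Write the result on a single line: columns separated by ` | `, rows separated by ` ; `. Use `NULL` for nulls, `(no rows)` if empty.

Mexico | 4 ; UK | 2 ; UK | 6

LEFT JOIN keeps every suppliers row; unmatched ones get NULL for shipments columns.
Group by suppliers.id and compute COUNT(m.id). COUNT(col) of an all-NULL group is 0.
  1: ids {2, 5, 6, 12} → COUNT(m.id)=4
  3: ids {1, 4} → COUNT(m.id)=2
  8: ids {3, 7, 8, 9, 10, 11} → COUNT(m.id)=6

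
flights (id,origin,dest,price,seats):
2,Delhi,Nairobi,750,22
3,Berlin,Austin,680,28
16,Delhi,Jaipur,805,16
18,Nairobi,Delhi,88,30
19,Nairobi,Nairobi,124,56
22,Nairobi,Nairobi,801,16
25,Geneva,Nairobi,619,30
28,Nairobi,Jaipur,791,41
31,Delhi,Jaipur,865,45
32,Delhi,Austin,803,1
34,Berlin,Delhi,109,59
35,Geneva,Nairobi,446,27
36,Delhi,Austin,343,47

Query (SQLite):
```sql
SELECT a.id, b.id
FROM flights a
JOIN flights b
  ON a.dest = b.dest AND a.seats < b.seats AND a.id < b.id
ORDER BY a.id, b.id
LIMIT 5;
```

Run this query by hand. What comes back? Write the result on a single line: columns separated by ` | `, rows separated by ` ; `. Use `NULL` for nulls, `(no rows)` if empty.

2 | 19 ; 2 | 25 ; 2 | 35 ; 3 | 36 ; 16 | 28

Pairs (a,b) with same dest, a.seats < b.seats, a.id < b.id.
dest groups: Austin:{3,32,36} Delhi:{18,34} Jaipur:{16,28,31} Nairobi:{2,19,22,25,35}
Ordered by (a.id, b.id); first 5.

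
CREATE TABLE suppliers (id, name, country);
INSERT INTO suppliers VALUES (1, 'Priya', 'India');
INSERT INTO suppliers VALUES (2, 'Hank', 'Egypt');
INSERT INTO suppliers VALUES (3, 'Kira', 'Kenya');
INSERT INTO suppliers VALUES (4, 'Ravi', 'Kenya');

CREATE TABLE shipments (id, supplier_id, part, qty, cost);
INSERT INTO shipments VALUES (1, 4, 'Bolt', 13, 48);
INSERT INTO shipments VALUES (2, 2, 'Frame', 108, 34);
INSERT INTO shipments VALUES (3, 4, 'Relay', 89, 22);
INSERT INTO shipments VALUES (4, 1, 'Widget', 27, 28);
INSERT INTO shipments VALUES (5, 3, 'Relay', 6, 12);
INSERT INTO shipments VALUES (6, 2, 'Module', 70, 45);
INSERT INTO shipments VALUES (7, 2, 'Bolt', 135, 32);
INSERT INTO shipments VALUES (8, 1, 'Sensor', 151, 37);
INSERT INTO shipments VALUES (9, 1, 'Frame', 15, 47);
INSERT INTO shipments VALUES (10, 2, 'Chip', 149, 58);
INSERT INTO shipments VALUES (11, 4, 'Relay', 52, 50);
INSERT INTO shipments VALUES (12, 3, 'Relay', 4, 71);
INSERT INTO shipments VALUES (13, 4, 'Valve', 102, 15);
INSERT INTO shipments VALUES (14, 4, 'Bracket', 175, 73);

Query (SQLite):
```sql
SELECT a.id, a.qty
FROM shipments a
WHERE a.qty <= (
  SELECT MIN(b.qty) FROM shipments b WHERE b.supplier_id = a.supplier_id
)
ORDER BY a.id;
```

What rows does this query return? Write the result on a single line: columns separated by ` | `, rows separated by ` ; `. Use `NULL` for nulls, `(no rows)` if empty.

1 | 13 ; 6 | 70 ; 9 | 15 ; 12 | 4

For each shipments row a, compute MIN(qty) over rows sharing a.supplier_id.
Keep row a if a.qty <= that per-group MIN.
  supplier_id=1: MIN(qty) = 15
  supplier_id=2: MIN(qty) = 70
  supplier_id=3: MIN(qty) = 4
  supplier_id=4: MIN(qty) = 13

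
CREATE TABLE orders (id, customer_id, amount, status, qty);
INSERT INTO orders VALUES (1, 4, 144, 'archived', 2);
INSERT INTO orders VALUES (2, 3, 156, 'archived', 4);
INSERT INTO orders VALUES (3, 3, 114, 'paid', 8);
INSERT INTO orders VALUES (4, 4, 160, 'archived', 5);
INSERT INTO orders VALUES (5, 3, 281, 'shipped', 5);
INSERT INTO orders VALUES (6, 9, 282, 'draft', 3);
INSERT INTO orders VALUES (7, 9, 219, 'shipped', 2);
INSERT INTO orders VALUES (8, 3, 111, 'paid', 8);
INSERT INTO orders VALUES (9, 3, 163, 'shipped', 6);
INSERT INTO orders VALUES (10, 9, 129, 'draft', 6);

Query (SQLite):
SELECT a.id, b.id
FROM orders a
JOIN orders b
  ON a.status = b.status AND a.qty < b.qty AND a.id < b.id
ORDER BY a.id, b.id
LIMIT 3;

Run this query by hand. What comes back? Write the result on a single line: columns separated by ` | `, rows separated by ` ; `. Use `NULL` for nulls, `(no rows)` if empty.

Pairs (a,b) with same status, a.qty < b.qty, a.id < b.id.
status groups: archived:{1,2,4} draft:{6,10} paid:{3,8} shipped:{5,7,9}
Ordered by (a.id, b.id); first 3.

1 | 2 ; 1 | 4 ; 2 | 4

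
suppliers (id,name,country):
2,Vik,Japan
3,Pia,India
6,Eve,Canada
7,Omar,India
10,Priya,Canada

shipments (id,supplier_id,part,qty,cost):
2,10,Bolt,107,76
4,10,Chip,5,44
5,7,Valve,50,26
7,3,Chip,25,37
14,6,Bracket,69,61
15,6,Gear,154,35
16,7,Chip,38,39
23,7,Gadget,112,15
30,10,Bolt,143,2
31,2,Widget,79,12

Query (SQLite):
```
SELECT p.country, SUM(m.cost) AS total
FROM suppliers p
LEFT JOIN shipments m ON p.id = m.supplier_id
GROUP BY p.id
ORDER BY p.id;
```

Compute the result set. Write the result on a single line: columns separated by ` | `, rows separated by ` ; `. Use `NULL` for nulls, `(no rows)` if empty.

LEFT JOIN keeps every suppliers row; unmatched ones get NULL for shipments columns.
Group by suppliers.id and compute SUM(m.cost). SUM over an all-NULL group is NULL.
  2: ids {31} → SUM(m.cost)=12
  3: ids {7} → SUM(m.cost)=37
  6: ids {14, 15} → SUM(m.cost)=96
  7: ids {5, 16, 23} → SUM(m.cost)=80
  10: ids {2, 4, 30} → SUM(m.cost)=122

Japan | 12 ; India | 37 ; Canada | 96 ; India | 80 ; Canada | 122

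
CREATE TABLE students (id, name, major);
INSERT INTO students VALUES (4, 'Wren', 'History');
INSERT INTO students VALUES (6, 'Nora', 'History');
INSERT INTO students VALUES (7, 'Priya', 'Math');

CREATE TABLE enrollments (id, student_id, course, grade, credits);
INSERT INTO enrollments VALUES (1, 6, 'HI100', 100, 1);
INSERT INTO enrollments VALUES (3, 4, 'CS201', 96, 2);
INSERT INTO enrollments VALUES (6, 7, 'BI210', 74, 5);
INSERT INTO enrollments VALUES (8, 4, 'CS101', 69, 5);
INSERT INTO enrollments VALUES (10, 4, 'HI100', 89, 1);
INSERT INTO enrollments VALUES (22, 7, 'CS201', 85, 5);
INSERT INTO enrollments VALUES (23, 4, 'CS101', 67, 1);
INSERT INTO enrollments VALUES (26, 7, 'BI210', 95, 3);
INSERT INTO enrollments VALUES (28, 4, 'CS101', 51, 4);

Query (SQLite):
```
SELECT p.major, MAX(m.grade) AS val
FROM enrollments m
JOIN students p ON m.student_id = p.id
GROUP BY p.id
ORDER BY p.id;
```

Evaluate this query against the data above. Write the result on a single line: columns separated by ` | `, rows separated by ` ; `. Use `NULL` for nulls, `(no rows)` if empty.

History | 96 ; History | 100 ; Math | 95

Join each enrollments row to its students via student_id.
Group joined rows by students.id; compute MAX(m.grade) per group.
  4: ids {3, 8, 10, 23, 28} → MAX(m.grade)=96
  6: ids {1} → MAX(m.grade)=100
  7: ids {6, 22, 26} → MAX(m.grade)=95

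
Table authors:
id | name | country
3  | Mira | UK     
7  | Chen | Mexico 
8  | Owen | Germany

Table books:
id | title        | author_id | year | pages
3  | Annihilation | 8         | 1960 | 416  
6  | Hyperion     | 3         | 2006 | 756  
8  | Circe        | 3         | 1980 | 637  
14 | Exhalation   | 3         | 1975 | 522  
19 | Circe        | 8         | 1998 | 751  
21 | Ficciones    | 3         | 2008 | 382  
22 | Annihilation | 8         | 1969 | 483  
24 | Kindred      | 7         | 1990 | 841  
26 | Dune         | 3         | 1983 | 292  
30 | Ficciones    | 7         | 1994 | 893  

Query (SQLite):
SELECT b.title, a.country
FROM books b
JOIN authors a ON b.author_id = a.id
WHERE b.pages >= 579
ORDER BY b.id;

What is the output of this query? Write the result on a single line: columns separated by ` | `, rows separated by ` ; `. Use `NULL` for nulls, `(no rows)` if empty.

Each books row matches the authors row where author_id = authors.id.
Then keep rows with b.pages >= 579.

Hyperion | UK ; Circe | UK ; Circe | Germany ; Kindred | Mexico ; Ficciones | Mexico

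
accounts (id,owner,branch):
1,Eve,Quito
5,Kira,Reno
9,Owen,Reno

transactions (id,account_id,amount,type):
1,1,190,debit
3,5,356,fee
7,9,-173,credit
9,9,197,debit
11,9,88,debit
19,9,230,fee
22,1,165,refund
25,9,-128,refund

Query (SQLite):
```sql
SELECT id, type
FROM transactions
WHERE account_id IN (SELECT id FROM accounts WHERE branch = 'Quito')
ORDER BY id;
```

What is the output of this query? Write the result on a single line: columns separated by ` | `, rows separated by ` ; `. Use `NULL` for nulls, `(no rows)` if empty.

1 | debit ; 22 | refund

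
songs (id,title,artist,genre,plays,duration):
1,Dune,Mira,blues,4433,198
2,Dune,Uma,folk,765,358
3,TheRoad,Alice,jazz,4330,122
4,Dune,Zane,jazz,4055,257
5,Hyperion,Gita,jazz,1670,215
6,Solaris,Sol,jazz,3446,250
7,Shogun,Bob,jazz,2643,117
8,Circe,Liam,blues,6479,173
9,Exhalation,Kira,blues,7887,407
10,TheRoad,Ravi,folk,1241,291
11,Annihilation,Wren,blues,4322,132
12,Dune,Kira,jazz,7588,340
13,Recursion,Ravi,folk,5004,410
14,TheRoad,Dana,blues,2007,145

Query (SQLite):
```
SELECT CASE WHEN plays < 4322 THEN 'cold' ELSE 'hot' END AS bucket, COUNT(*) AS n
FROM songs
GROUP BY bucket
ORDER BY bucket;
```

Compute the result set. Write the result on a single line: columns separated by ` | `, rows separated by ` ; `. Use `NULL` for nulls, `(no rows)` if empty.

Bucket rows by plays < 4322 → 'cold' else 'hot'; count each bucket.

cold | 7 ; hot | 7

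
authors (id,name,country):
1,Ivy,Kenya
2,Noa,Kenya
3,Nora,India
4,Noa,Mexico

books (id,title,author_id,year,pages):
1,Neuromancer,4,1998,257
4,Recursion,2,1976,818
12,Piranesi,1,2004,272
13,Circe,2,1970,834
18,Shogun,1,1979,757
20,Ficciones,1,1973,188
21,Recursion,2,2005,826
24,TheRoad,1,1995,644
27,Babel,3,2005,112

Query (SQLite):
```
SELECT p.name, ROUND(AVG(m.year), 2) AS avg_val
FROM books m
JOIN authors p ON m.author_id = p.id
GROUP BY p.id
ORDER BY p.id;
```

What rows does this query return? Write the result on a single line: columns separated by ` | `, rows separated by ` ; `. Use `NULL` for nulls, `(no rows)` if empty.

Join each books row to its authors via author_id.
Group joined rows by authors.id; compute ROUND(AVG(m.year), 2) per group.
  1: ids {12, 18, 20, 24} → ROUND(AVG(m.year), 2)=1987.75
  2: ids {4, 13, 21} → ROUND(AVG(m.year), 2)=1983.67
  3: ids {27} → ROUND(AVG(m.year), 2)=2005
  4: ids {1} → ROUND(AVG(m.year), 2)=1998

Ivy | 1987.75 ; Noa | 1983.67 ; Nora | 2005 ; Noa | 1998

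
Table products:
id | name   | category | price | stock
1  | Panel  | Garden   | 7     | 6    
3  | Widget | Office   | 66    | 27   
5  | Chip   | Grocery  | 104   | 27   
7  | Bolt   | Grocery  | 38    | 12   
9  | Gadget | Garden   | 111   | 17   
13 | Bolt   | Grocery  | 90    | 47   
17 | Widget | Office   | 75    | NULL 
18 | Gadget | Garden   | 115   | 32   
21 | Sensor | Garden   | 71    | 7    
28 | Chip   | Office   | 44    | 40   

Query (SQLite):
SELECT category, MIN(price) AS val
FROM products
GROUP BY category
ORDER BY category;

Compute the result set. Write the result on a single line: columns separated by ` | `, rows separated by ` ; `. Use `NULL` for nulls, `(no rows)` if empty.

Garden | 7 ; Grocery | 38 ; Office | 44

Partition products by category; compute MIN(price) within each group.
  Garden: ids {1, 9, 18, 21} → MIN(price)=7
  Grocery: ids {5, 7, 13} → MIN(price)=38
  Office: ids {3, 17, 28} → MIN(price)=44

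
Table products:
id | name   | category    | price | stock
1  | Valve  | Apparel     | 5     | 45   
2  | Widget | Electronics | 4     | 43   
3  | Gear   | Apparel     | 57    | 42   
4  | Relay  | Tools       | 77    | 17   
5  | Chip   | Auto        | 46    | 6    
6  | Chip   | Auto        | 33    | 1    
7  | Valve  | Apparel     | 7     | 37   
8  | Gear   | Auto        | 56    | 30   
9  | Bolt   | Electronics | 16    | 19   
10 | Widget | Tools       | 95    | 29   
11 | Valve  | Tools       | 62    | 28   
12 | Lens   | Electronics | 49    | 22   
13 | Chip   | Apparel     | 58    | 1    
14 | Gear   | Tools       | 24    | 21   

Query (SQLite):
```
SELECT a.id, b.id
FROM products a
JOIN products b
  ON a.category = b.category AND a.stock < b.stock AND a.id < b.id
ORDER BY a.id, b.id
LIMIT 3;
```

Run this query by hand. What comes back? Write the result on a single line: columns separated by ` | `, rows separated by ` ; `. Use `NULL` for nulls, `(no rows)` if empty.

Pairs (a,b) with same category, a.stock < b.stock, a.id < b.id.
category groups: Apparel:{1,3,7,13} Auto:{5,6,8} Electronics:{2,9,12} Tools:{4,10,11,14}
Ordered by (a.id, b.id); first 3.

4 | 10 ; 4 | 11 ; 4 | 14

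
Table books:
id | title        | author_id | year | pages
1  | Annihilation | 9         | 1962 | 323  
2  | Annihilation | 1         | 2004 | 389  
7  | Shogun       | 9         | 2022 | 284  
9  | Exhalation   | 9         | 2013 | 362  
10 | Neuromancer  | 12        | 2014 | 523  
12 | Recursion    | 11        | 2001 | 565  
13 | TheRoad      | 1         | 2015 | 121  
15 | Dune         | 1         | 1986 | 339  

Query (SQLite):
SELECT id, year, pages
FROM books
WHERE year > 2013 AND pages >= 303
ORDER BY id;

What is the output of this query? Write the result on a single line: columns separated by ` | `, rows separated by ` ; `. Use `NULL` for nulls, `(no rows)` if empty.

10 | 2014 | 523

year > 2013: ids {7, 10, 13}
pages >= 303: ids {1, 2, 9, 10, 12, 15}
Combine with AND.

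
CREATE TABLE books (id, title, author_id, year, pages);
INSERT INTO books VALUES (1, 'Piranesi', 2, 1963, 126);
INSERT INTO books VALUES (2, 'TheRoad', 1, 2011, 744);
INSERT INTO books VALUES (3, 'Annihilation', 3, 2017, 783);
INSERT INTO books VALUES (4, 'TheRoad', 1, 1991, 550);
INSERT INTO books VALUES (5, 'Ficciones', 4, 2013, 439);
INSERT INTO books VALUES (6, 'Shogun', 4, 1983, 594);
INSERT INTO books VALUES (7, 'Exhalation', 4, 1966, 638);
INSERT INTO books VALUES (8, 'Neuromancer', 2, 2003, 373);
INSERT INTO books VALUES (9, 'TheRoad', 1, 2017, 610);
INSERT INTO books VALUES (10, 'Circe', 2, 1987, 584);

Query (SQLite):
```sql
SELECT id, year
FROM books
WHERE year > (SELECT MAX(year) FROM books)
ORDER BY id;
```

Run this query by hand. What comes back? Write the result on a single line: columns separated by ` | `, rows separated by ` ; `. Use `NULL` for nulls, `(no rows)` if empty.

(no rows)

Scalar subquery: MAX(year) over all books rows = 2017.
Keep rows where year > that value.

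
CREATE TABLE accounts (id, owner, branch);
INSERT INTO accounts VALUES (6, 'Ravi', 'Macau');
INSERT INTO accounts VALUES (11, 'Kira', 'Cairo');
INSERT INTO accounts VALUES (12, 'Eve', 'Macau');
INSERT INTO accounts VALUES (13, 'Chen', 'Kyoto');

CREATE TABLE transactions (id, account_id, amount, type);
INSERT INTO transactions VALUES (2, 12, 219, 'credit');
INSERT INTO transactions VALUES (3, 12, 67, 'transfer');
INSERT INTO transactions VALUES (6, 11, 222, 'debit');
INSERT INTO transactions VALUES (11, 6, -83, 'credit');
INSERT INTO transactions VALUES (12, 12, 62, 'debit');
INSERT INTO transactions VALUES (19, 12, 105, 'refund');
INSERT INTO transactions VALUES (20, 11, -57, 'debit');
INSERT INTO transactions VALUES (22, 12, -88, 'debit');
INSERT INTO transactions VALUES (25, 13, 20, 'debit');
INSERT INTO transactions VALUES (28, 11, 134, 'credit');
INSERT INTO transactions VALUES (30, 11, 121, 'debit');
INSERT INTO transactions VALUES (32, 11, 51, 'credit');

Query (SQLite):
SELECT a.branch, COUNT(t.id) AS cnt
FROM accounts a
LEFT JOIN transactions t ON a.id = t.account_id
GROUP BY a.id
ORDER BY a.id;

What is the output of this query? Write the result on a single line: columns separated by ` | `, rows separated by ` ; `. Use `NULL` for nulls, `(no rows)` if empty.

Macau | 1 ; Cairo | 5 ; Macau | 5 ; Kyoto | 1

LEFT JOIN keeps every accounts row; unmatched ones get NULL for transactions columns.
Group by accounts.id and compute COUNT(t.id). COUNT(col) of an all-NULL group is 0.
  6: ids {11} → COUNT(t.id)=1
  11: ids {6, 20, 28, 30, 32} → COUNT(t.id)=5
  12: ids {2, 3, 12, 19, 22} → COUNT(t.id)=5
  13: ids {25} → COUNT(t.id)=1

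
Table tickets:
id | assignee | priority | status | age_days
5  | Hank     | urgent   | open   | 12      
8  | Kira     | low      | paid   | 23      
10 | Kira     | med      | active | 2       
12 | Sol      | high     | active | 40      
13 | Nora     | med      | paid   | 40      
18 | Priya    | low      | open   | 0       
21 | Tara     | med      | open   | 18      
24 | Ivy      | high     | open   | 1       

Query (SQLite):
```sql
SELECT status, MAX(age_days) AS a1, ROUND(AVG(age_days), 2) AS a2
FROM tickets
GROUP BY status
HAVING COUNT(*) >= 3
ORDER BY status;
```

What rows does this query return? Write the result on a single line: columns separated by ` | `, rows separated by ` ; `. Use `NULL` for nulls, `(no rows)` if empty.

Group tickets by status.
Per group compute: MAX(age_days), ROUND(AVG(age_days), 2).
HAVING: drop groups with fewer than 3 rows.
  active: ids {10, 12} → MAX(age_days)=40, ROUND(AVG(age_days), 2)=21
  open: ids {5, 18, 21, 24} → MAX(age_days)=18, ROUND(AVG(age_days), 2)=7.75
  paid: ids {8, 13} → MAX(age_days)=40, ROUND(AVG(age_days), 2)=31.5

open | 18 | 7.75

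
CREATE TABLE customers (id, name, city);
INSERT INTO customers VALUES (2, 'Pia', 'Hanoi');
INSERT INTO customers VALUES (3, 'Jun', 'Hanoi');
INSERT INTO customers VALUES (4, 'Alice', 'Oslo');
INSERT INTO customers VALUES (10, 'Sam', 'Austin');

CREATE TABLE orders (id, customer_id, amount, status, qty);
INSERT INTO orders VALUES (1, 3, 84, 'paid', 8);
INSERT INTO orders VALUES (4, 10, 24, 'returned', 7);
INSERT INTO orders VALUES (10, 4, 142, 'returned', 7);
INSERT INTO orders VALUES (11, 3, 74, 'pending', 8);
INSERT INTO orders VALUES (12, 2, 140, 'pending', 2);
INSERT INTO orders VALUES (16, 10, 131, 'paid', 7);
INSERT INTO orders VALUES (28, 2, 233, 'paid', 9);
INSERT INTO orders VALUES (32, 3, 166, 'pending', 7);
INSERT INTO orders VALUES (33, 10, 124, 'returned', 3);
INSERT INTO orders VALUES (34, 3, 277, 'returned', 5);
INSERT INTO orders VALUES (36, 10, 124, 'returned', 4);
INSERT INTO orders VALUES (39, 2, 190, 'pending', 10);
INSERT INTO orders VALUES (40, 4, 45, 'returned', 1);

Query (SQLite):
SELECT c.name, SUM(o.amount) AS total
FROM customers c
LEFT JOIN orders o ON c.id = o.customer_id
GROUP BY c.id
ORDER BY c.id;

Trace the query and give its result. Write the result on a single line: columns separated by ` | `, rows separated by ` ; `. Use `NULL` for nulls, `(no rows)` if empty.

LEFT JOIN keeps every customers row; unmatched ones get NULL for orders columns.
Group by customers.id and compute SUM(o.amount). SUM over an all-NULL group is NULL.
  2: ids {12, 28, 39} → SUM(o.amount)=563
  3: ids {1, 11, 32, 34} → SUM(o.amount)=601
  4: ids {10, 40} → SUM(o.amount)=187
  10: ids {4, 16, 33, 36} → SUM(o.amount)=403

Pia | 563 ; Jun | 601 ; Alice | 187 ; Sam | 403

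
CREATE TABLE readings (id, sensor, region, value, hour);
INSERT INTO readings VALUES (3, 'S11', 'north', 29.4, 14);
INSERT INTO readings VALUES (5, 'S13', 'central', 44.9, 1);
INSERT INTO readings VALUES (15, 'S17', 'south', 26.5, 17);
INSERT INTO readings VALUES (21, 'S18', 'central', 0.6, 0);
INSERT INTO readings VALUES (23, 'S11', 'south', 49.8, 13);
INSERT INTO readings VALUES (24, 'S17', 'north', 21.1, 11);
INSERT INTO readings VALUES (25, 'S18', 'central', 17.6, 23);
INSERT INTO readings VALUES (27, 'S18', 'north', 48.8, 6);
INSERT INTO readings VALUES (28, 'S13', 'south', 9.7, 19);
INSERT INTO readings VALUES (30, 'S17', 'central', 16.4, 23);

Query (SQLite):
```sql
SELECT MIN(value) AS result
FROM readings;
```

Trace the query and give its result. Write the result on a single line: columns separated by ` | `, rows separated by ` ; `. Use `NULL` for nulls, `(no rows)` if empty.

All value values: [29.4, 44.9, 26.5, 0.6, 49.8, 21.1, 17.6, 48.8, 9.7, 16.4].
MIN of non-NULL values = 0.6.

0.6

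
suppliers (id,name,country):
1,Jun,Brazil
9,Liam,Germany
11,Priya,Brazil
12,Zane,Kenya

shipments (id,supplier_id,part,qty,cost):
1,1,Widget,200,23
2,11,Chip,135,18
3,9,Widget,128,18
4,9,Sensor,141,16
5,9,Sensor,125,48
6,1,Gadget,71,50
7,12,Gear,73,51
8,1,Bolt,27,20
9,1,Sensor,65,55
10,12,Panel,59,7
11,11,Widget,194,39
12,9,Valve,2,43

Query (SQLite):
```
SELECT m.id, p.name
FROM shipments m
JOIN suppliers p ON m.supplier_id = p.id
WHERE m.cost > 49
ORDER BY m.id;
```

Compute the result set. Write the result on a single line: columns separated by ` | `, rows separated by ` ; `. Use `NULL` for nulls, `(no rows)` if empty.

Each shipments row matches the suppliers row where supplier_id = suppliers.id.
Then keep rows with m.cost > 49.

6 | Jun ; 7 | Zane ; 9 | Jun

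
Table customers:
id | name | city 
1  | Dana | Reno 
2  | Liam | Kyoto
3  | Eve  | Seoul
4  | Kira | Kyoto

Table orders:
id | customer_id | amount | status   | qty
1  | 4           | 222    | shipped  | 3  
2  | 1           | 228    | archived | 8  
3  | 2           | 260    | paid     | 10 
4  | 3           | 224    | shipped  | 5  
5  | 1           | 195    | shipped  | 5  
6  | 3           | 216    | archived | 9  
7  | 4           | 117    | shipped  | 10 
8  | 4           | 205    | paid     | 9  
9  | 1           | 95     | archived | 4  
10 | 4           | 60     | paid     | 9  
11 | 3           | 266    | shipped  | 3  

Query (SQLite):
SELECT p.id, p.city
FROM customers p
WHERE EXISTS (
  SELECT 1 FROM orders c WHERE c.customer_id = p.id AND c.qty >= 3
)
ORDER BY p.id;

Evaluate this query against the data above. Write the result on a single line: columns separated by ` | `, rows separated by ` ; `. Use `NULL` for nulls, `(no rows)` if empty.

1 | Reno ; 2 | Kyoto ; 3 | Seoul ; 4 | Kyoto

For each customers row, check whether any orders with matching customer_id has qty >= 3.
Keep rows where that is true.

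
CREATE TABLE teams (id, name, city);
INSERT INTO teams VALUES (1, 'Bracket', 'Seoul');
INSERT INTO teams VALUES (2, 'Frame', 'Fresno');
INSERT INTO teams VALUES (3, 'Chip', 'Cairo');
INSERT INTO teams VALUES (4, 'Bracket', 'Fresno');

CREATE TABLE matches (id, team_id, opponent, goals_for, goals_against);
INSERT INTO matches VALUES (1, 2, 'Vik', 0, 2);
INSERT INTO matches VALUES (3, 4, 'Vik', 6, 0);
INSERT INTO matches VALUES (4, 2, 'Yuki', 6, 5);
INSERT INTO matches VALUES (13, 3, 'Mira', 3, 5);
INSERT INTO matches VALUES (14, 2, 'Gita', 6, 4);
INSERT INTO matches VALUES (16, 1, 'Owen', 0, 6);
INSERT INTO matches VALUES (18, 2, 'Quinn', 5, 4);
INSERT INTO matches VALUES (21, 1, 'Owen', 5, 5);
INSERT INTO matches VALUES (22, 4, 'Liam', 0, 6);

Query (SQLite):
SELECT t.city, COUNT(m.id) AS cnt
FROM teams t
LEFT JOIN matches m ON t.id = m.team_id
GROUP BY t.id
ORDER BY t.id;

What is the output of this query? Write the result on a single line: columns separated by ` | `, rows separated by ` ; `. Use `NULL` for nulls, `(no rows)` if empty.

LEFT JOIN keeps every teams row; unmatched ones get NULL for matches columns.
Group by teams.id and compute COUNT(m.id). COUNT(col) of an all-NULL group is 0.
  1: ids {16, 21} → COUNT(m.id)=2
  2: ids {1, 4, 14, 18} → COUNT(m.id)=4
  3: ids {13} → COUNT(m.id)=1
  4: ids {3, 22} → COUNT(m.id)=2

Seoul | 2 ; Fresno | 4 ; Cairo | 1 ; Fresno | 2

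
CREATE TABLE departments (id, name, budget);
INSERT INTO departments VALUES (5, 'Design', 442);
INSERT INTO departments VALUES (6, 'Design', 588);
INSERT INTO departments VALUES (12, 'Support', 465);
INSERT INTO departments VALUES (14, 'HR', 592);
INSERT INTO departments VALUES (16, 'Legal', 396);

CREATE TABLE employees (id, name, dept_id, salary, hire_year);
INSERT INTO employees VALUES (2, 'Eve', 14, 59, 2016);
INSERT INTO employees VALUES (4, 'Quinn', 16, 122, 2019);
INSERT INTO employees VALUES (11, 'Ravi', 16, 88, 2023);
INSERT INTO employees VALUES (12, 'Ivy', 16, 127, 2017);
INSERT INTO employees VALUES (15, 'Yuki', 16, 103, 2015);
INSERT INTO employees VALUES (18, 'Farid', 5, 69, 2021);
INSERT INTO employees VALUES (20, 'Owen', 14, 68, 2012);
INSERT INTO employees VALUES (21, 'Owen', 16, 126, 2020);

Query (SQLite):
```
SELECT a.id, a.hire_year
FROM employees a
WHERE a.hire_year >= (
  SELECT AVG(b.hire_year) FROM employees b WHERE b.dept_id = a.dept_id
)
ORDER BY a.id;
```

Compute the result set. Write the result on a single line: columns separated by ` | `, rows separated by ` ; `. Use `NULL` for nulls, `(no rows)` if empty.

For each employees row a, compute AVG(hire_year) over rows sharing a.dept_id.
Keep row a if a.hire_year >= that per-group AVG.
  dept_id=5: AVG(hire_year) = 2021.0
  dept_id=14: AVG(hire_year) = 2014.0
  dept_id=16: AVG(hire_year) = 2018.8

2 | 2016 ; 4 | 2019 ; 11 | 2023 ; 18 | 2021 ; 21 | 2020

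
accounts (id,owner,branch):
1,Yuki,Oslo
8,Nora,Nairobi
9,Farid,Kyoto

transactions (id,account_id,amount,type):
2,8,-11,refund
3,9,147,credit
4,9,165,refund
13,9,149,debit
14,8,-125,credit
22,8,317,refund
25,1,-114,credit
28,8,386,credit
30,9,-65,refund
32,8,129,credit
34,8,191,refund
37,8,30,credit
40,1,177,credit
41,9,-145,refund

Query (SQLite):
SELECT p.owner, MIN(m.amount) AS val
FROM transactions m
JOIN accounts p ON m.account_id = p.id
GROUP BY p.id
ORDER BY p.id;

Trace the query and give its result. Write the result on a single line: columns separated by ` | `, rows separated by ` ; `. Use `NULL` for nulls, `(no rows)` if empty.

Yuki | -114 ; Nora | -125 ; Farid | -145

Join each transactions row to its accounts via account_id.
Group joined rows by accounts.id; compute MIN(m.amount) per group.
  1: ids {25, 40} → MIN(m.amount)=-114
  8: ids {2, 14, 22, 28, 32, 34, 37} → MIN(m.amount)=-125
  9: ids {3, 4, 13, 30, 41} → MIN(m.amount)=-145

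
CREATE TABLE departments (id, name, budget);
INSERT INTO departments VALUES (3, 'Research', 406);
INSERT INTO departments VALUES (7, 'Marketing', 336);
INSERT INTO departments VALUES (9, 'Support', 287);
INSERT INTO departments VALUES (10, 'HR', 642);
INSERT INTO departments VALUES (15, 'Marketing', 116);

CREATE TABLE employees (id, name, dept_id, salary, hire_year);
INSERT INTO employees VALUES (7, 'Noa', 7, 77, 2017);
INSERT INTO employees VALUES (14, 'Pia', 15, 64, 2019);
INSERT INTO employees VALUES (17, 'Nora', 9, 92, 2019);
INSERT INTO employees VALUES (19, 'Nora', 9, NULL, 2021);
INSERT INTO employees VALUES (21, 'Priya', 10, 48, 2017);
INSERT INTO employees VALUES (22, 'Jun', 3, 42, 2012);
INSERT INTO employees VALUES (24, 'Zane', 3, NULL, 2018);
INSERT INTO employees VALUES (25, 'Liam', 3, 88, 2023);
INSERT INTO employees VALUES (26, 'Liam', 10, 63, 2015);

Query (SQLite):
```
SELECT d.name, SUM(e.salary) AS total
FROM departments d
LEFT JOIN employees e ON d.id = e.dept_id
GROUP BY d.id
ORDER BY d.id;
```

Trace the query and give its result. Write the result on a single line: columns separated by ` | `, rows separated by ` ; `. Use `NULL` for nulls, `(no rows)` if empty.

LEFT JOIN keeps every departments row; unmatched ones get NULL for employees columns.
Group by departments.id and compute SUM(e.salary). SUM over an all-NULL group is NULL.
  3: ids {22, 24, 25} → SUM(e.salary)=130
  7: ids {7} → SUM(e.salary)=77
  9: ids {17, 19} → SUM(e.salary)=92
  10: ids {21, 26} → SUM(e.salary)=111
  15: ids {14} → SUM(e.salary)=64

Research | 130 ; Marketing | 77 ; Support | 92 ; HR | 111 ; Marketing | 64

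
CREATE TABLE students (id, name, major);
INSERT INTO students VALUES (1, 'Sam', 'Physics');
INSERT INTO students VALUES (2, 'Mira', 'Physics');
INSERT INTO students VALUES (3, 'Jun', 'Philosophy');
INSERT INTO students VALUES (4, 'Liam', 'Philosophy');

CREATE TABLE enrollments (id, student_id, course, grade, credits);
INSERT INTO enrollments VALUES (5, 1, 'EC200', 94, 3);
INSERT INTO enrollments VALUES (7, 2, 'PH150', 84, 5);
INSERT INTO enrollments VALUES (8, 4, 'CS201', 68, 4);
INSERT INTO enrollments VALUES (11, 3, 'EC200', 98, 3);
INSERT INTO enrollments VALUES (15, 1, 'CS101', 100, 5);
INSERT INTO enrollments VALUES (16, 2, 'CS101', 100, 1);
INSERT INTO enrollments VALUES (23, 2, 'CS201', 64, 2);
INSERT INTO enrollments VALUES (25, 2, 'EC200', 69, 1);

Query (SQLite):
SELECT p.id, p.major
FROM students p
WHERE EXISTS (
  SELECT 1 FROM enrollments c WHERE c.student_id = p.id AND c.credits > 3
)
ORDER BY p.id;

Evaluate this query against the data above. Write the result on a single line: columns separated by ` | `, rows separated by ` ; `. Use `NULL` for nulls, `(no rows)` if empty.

For each students row, check whether any enrollments with matching student_id has credits > 3.
Keep rows where that is true.

1 | Physics ; 2 | Physics ; 4 | Philosophy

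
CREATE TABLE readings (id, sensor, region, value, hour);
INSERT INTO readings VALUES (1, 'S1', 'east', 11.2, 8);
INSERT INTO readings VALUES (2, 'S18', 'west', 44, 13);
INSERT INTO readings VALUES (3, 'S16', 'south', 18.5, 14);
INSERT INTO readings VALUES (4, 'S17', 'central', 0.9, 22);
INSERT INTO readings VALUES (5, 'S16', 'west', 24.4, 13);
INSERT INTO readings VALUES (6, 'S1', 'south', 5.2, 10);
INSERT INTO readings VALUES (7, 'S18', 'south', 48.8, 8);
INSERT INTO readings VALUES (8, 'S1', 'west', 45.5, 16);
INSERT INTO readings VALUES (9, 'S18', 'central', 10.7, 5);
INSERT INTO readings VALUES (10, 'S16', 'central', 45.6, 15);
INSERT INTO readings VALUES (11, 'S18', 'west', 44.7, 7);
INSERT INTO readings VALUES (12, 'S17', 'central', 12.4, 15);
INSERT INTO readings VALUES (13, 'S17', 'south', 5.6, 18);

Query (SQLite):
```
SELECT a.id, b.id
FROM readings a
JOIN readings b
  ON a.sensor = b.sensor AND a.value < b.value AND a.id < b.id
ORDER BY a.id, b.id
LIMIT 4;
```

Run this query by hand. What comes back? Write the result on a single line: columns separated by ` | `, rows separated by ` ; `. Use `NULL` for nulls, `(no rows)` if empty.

Pairs (a,b) with same sensor, a.value < b.value, a.id < b.id.
sensor groups: S1:{1,6,8} S16:{3,5,10} S17:{4,12,13} S18:{2,7,9,11}
Ordered by (a.id, b.id); first 4.

1 | 8 ; 2 | 7 ; 2 | 11 ; 3 | 5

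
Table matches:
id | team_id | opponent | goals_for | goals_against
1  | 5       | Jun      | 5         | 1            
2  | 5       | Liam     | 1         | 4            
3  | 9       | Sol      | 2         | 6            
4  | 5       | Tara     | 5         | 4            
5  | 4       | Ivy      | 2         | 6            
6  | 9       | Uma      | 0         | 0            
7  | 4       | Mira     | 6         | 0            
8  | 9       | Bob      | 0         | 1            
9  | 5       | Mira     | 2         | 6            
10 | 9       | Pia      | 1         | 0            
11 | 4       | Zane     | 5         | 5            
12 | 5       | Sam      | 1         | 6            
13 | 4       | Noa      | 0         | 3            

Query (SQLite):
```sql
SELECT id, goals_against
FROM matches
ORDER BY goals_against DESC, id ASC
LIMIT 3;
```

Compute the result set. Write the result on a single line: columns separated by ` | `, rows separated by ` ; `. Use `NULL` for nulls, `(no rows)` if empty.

Sort by goals_against desc, tiebreak id asc: (6, id=3), (6, id=5), (6, id=9), (6, id=12), (5, id=11), (4, id=2) …. Take first 3.

3 | 6 ; 5 | 6 ; 9 | 6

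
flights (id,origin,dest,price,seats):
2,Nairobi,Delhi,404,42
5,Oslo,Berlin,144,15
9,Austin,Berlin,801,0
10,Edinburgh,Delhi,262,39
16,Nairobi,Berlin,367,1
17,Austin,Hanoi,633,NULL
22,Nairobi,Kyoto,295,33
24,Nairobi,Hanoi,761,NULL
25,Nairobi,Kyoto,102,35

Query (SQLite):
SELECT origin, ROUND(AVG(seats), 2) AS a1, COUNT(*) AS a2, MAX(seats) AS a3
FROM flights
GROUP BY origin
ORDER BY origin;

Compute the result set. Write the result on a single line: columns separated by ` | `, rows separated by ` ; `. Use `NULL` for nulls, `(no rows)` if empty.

Austin | 0 | 2 | 0 ; Edinburgh | 39 | 1 | 39 ; Nairobi | 27.75 | 5 | 42 ; Oslo | 15 | 1 | 15

Group flights by origin.
Per group compute: ROUND(AVG(seats), 2), COUNT(*), MAX(seats).
  Austin: ids {9, 17} → ROUND(AVG(seats), 2)=0, COUNT(*)=2, MAX(seats)=0
  Edinburgh: ids {10} → ROUND(AVG(seats), 2)=39, COUNT(*)=1, MAX(seats)=39
  Nairobi: ids {2, 16, 22, 24, 25} → ROUND(AVG(seats), 2)=27.75, COUNT(*)=5, MAX(seats)=42
  Oslo: ids {5} → ROUND(AVG(seats), 2)=15, COUNT(*)=1, MAX(seats)=15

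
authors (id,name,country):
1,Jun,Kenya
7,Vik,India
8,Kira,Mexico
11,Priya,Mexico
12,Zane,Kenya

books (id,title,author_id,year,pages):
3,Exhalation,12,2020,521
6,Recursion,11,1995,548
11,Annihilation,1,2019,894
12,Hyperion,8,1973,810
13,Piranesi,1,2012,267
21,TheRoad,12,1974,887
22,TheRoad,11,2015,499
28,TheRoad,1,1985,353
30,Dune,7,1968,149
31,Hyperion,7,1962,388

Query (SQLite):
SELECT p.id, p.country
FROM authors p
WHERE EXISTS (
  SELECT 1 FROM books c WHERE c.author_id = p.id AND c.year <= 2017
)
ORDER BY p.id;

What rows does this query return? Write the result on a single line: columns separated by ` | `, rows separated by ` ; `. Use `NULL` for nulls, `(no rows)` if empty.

1 | Kenya ; 7 | India ; 8 | Mexico ; 11 | Mexico ; 12 | Kenya

For each authors row, check whether any books with matching author_id has year <= 2017.
Keep rows where that is true.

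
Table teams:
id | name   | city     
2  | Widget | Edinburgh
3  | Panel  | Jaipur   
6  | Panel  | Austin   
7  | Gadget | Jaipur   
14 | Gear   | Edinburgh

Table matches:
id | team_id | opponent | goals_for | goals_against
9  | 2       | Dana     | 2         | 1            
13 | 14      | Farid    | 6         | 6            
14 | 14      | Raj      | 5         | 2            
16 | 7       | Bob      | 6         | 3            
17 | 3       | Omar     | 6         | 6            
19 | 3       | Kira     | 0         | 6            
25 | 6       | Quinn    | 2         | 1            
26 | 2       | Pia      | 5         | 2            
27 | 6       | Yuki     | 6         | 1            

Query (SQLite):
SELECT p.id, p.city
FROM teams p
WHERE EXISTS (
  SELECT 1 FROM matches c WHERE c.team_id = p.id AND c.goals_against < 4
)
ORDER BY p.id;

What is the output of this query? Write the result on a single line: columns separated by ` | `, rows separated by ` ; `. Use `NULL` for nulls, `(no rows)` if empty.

2 | Edinburgh ; 6 | Austin ; 7 | Jaipur ; 14 | Edinburgh

For each teams row, check whether any matches with matching team_id has goals_against < 4.
Keep rows where that is true.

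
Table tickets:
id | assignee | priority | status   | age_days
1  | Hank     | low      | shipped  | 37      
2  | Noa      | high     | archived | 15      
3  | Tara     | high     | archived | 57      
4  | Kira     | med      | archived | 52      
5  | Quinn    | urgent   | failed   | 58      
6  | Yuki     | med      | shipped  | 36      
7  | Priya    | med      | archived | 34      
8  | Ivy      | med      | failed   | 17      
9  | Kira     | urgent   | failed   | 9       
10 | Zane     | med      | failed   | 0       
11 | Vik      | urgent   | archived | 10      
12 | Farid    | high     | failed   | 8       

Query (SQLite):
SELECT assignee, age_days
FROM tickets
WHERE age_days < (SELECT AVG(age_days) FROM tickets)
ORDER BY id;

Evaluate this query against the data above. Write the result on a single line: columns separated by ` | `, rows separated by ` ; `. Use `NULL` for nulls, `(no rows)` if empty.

Noa | 15 ; Ivy | 17 ; Kira | 9 ; Zane | 0 ; Vik | 10 ; Farid | 8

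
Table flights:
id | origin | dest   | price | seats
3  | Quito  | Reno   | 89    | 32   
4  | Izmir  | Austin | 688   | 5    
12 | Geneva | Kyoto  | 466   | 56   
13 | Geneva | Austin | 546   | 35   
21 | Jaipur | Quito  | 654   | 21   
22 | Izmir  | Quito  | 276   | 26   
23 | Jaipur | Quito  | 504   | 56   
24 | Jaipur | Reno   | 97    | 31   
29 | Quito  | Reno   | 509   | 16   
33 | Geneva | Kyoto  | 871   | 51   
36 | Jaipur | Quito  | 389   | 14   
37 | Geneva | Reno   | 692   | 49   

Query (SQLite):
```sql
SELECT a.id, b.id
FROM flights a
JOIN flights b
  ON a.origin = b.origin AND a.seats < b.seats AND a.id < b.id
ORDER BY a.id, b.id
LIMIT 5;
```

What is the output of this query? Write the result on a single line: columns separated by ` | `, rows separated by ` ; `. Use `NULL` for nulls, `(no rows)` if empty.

4 | 22 ; 13 | 33 ; 13 | 37 ; 21 | 23 ; 21 | 24

Pairs (a,b) with same origin, a.seats < b.seats, a.id < b.id.
origin groups: Geneva:{12,13,33,37} Izmir:{4,22} Jaipur:{21,23,24,36} Quito:{3,29}
Ordered by (a.id, b.id); first 5.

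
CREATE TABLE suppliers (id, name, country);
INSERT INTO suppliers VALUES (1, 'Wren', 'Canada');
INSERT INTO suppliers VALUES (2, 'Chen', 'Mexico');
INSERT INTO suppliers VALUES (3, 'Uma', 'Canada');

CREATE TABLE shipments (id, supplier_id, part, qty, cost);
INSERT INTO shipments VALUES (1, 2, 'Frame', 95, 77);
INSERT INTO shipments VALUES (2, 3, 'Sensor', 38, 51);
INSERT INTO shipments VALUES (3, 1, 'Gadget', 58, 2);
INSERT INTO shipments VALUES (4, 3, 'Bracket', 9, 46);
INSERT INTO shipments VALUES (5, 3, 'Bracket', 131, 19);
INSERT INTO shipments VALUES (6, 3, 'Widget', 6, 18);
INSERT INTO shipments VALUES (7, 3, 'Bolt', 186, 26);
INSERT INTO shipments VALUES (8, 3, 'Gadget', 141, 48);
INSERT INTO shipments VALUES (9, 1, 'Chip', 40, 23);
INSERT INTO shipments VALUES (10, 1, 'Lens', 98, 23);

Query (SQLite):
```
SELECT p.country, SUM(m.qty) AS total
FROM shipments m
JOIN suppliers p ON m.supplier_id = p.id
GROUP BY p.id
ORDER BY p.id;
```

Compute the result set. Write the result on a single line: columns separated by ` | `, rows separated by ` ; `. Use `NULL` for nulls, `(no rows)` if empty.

Join each shipments row to its suppliers via supplier_id.
Group joined rows by suppliers.id; compute SUM(m.qty) per group.
  1: ids {3, 9, 10} → SUM(m.qty)=196
  2: ids {1} → SUM(m.qty)=95
  3: ids {2, 4, 5, 6, 7, 8} → SUM(m.qty)=511

Canada | 196 ; Mexico | 95 ; Canada | 511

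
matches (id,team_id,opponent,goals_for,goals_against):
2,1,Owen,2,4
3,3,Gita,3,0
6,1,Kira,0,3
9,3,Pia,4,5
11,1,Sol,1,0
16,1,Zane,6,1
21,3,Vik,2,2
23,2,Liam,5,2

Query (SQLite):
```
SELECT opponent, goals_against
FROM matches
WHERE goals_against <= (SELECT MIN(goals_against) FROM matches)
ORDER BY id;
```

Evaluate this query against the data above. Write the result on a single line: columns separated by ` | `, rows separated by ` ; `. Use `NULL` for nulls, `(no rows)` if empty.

Gita | 0 ; Sol | 0

Scalar subquery: MIN(goals_against) over all matches rows = 0.
Keep rows where goals_against <= that value.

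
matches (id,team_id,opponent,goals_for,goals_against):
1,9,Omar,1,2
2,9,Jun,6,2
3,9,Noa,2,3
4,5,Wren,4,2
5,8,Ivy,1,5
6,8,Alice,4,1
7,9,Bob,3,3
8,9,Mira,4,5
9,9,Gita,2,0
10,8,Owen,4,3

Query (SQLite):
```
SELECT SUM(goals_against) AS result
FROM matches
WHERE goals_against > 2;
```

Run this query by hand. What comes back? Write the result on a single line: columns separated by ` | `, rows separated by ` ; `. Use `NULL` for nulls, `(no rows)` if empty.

19

Rows where goals_against > 2 → goals_against values: [3, 5, 3, 5, 3].
SUM of non-NULL values = 19.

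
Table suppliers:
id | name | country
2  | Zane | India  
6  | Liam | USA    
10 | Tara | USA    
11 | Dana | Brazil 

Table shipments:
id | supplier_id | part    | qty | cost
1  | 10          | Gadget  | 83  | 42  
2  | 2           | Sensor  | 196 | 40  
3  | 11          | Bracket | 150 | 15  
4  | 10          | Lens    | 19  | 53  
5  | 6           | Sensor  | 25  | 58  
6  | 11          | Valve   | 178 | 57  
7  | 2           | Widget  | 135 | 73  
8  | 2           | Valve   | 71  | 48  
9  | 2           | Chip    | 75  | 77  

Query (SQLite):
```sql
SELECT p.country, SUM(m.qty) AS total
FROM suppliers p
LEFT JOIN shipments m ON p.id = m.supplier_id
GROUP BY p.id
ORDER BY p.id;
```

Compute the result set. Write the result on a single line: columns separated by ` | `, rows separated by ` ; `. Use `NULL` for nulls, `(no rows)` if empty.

India | 477 ; USA | 25 ; USA | 102 ; Brazil | 328

LEFT JOIN keeps every suppliers row; unmatched ones get NULL for shipments columns.
Group by suppliers.id and compute SUM(m.qty). SUM over an all-NULL group is NULL.
  2: ids {2, 7, 8, 9} → SUM(m.qty)=477
  6: ids {5} → SUM(m.qty)=25
  10: ids {1, 4} → SUM(m.qty)=102
  11: ids {3, 6} → SUM(m.qty)=328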